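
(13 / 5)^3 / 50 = 2197 / 6250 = 0.35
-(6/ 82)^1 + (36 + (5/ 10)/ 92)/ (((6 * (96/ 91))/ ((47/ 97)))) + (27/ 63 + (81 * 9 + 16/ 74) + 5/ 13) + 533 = 1796280125919787/ 1419185005056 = 1265.71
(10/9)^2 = 100/81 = 1.23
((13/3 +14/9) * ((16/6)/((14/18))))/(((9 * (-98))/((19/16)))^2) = 19133/522764928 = 0.00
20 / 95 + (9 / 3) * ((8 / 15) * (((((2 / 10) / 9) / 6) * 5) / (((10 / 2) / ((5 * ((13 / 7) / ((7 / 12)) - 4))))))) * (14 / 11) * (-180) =25244 / 4389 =5.75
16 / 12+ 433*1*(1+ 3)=5200 / 3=1733.33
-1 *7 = -7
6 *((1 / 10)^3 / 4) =3 / 2000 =0.00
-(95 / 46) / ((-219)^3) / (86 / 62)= 2945 / 20775841902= 0.00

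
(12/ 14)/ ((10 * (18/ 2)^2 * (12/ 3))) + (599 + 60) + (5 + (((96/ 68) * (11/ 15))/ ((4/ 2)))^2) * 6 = 3772170041/ 5462100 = 690.61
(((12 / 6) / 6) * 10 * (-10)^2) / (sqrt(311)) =1000 * sqrt(311) / 933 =18.90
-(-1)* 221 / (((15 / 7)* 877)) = 1547 / 13155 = 0.12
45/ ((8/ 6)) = 135/ 4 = 33.75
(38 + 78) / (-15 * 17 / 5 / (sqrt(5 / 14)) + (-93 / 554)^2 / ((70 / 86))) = -45510546840395840 * sqrt(70) / 280125216343704477 - 51491720864080 / 93375072114568159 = -1.36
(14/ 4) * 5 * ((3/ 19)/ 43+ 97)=1386910/ 817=1697.56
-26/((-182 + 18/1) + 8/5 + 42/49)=455/2827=0.16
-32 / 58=-16 / 29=-0.55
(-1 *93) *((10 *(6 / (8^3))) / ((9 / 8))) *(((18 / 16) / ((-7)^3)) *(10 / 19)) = 6975 / 417088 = 0.02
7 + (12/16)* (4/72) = 169/24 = 7.04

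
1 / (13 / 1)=1 / 13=0.08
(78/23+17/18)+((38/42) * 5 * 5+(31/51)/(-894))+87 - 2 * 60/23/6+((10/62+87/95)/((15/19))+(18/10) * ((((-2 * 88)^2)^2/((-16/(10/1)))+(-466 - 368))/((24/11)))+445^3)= -4626607721533371503/11377982700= -406628120.60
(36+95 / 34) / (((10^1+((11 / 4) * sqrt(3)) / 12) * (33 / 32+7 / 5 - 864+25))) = -270131200 / 58160178031+18571520 * sqrt(3) / 174480534093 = -0.00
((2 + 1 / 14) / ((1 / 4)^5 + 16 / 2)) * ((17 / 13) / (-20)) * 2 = -126208 / 3727815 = -0.03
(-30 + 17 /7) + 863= 5848 /7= 835.43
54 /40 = 27 /20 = 1.35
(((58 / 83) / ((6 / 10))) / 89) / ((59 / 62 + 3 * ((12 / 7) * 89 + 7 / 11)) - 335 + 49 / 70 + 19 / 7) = 3461150 / 34116571407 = 0.00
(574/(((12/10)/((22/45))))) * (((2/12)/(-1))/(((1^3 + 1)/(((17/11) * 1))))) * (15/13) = -34.75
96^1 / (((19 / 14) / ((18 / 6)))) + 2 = 4070 / 19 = 214.21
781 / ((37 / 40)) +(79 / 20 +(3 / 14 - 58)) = 790.49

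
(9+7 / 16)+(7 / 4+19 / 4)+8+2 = 415 / 16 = 25.94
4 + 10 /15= 14 /3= 4.67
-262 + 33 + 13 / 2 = -445 / 2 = -222.50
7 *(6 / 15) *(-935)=-2618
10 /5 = 2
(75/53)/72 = 25/1272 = 0.02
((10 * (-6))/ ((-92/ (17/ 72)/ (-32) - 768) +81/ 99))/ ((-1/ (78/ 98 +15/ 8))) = -978945/ 4612076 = -0.21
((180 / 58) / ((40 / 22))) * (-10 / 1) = -495 / 29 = -17.07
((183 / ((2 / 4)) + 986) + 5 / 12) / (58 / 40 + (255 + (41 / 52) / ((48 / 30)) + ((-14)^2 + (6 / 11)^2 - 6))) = 1021128680 / 337684323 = 3.02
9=9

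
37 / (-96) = -37 / 96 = -0.39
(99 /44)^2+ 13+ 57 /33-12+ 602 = 107323 /176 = 609.79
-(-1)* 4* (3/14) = 6/7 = 0.86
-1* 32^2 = -1024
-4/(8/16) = -8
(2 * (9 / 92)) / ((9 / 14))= 7 / 23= 0.30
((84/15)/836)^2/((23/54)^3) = 7715736/13286668175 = 0.00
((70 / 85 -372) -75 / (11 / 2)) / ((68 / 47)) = -845530 / 3179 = -265.97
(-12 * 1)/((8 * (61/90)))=-135/61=-2.21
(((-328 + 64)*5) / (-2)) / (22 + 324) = 330 / 173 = 1.91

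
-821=-821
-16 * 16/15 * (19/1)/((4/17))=-20672/15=-1378.13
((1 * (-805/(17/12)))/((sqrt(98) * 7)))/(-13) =690 * sqrt(2)/1547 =0.63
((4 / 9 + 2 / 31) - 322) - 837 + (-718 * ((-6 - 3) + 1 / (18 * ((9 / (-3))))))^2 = 947537733820 / 22599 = 41928303.63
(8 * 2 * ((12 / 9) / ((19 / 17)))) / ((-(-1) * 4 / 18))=1632 / 19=85.89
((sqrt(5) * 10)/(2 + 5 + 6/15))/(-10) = -5 * sqrt(5)/37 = -0.30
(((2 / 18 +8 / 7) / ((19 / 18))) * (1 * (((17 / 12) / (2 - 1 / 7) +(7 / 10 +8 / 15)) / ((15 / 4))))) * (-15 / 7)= -82002 / 60515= -1.36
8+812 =820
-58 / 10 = -29 / 5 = -5.80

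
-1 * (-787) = 787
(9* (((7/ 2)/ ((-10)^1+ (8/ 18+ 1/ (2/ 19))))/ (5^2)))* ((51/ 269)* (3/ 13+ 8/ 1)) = -3094119/ 87425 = -35.39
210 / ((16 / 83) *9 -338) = -1743 / 2791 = -0.62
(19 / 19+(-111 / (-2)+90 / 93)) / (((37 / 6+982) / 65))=3.78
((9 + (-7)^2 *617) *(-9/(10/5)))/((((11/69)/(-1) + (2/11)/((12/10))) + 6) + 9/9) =-34430517/1769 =-19463.27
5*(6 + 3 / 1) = 45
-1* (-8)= 8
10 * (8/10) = 8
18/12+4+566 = 1143/2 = 571.50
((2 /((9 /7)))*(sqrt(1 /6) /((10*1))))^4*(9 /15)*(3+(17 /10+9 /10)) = 16807 /307546875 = 0.00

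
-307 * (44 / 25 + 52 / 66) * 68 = -43881352 / 825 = -53189.52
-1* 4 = -4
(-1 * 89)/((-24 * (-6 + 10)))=89/96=0.93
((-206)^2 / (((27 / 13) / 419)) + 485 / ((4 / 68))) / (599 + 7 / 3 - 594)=231371507 / 198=1168542.96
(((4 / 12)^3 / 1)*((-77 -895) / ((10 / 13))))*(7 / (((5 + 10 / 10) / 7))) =-1911 / 5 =-382.20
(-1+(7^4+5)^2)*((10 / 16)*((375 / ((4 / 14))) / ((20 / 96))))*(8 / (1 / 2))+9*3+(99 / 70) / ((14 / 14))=364696605028.41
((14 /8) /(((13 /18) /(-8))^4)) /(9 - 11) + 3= -376148301 /28561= -13170.00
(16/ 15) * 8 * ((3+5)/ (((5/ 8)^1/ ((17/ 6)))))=69632/ 225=309.48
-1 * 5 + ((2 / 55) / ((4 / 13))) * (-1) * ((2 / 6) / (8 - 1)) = -11563 / 2310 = -5.01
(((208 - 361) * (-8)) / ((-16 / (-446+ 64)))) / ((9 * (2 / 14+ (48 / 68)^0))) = 22729 / 8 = 2841.12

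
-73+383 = 310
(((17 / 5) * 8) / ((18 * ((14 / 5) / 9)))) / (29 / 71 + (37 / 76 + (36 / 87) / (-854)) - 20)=-0.25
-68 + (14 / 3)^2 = -416 / 9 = -46.22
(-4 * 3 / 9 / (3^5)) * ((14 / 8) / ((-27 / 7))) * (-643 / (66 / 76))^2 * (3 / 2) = 14626998722 / 7144929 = 2047.19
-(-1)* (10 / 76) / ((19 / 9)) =45 / 722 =0.06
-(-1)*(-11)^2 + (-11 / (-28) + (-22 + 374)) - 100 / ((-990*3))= 3937015 / 8316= 473.43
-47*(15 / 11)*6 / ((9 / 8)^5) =-15400960 / 72171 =-213.40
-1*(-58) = 58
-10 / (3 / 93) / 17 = -310 / 17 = -18.24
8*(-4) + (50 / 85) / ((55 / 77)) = -530 / 17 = -31.18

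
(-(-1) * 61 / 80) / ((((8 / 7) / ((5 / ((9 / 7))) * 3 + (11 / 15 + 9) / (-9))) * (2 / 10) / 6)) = 610183 / 2880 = 211.87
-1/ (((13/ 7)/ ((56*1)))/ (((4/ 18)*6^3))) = -1447.38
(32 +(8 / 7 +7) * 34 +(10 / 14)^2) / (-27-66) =-163 / 49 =-3.33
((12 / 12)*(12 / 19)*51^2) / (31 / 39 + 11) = 139.28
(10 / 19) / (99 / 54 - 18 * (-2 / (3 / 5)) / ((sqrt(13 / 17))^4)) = 10140 / 2012081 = 0.01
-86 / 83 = -1.04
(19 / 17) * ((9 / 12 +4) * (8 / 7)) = 722 / 119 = 6.07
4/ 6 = 2/ 3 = 0.67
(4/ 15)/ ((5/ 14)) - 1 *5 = -319/ 75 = -4.25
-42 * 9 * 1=-378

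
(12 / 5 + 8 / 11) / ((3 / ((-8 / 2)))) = -688 / 165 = -4.17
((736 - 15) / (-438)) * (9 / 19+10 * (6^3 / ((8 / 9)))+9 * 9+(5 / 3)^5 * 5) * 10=-42400.30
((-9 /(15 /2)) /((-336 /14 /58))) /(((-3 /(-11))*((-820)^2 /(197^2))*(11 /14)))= 7878227 /10086000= 0.78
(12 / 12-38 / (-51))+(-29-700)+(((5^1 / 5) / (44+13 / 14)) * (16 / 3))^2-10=-2625144224 / 3560769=-737.24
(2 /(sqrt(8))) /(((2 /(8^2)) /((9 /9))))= 16 * sqrt(2)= 22.63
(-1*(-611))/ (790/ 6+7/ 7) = 1833/ 398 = 4.61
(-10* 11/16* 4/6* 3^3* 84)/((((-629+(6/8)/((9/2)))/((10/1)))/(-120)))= -972000/49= -19836.73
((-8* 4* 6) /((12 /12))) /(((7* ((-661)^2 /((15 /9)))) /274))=-87680 /3058447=-0.03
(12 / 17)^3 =1728 / 4913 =0.35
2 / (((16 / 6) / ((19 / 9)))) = 19 / 12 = 1.58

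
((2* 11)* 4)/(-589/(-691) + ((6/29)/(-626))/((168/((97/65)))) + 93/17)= 13.92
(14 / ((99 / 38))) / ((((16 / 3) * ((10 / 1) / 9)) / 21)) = 8379 / 440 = 19.04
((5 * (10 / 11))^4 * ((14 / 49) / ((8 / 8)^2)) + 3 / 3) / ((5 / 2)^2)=50409948 / 2562175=19.67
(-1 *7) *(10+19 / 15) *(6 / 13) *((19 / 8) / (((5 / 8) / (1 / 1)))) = -3458 / 25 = -138.32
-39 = -39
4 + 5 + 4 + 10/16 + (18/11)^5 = 25.36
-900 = -900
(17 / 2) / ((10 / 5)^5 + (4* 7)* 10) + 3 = 1889 / 624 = 3.03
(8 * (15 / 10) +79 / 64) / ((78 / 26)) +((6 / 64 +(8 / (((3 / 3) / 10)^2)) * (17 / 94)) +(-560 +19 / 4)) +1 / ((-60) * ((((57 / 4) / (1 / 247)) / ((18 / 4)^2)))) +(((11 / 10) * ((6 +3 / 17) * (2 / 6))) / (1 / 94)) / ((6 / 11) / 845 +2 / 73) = 123039772521189139 / 17123861951040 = 7185.28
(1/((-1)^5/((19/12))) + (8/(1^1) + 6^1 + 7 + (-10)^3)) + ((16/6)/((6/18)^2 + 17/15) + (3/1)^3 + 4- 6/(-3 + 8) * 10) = -959.44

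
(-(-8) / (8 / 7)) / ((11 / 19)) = 133 / 11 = 12.09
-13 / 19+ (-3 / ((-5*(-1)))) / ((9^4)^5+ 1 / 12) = -9482979058064404465529 / 13859738623324898833235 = -0.68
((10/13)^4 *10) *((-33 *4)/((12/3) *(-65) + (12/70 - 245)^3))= 565950000000/17970970529528549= 0.00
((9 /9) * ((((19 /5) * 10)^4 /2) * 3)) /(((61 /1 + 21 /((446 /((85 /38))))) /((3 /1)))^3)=411097443155357723136 /1110689024768091397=370.13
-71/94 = -0.76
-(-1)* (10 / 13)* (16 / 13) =160 / 169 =0.95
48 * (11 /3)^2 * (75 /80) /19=605 /19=31.84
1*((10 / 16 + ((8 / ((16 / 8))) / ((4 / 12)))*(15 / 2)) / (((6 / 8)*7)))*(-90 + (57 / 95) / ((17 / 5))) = -369025 / 238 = -1550.53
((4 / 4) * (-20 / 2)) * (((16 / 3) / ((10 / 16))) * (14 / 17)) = -3584 / 51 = -70.27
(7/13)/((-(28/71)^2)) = -5041/1456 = -3.46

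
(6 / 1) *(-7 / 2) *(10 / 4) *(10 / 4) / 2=-525 / 8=-65.62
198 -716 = -518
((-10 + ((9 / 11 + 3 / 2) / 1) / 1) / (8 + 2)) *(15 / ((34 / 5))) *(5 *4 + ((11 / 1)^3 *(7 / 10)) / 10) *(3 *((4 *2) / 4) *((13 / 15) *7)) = -522132429 / 74800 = -6980.38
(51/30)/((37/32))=272/185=1.47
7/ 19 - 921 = -17492/ 19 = -920.63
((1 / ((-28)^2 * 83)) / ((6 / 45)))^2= 225 / 16937460736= 0.00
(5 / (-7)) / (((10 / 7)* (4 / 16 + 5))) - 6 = -128 / 21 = -6.10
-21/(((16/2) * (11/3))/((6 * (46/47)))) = -4347/1034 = -4.20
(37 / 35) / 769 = 37 / 26915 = 0.00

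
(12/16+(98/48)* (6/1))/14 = 13/14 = 0.93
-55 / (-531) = 55 / 531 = 0.10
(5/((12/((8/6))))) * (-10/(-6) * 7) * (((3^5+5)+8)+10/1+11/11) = 15575/9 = 1730.56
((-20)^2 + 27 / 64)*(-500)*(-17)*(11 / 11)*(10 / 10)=54457375 / 16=3403585.94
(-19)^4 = 130321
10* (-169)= -1690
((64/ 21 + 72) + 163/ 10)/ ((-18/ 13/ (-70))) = 249379/ 54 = 4618.13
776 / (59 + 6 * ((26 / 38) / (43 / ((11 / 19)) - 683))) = 13.15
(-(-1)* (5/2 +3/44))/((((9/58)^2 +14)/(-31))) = -2946023/518947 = -5.68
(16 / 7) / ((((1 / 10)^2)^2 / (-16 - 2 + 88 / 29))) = -9920000 / 29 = -342068.97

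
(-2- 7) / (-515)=0.02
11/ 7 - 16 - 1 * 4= -129/ 7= -18.43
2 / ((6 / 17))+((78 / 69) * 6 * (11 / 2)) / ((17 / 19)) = 47.36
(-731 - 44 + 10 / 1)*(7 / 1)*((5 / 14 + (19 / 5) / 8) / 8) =-35649 / 64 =-557.02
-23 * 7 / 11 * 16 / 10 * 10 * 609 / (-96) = 32683 / 22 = 1485.59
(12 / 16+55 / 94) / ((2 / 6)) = 753 / 188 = 4.01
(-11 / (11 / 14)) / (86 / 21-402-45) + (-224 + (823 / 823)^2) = -2073829 / 9301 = -222.97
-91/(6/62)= -940.33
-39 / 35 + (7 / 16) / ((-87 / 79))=-73643 / 48720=-1.51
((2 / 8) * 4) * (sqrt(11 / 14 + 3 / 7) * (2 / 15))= sqrt(238) / 105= 0.15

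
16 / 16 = 1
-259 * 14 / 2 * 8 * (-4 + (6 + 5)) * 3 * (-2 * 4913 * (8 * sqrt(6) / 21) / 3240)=142516304 * sqrt(6) / 405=861956.11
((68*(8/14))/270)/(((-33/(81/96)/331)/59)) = -331993/4620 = -71.86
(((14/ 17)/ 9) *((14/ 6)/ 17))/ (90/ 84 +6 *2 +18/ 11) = 15092/ 17673795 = 0.00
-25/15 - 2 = -11/3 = -3.67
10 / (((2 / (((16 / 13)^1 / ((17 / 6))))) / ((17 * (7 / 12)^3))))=1715 / 234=7.33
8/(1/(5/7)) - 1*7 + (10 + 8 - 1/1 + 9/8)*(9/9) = 943/56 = 16.84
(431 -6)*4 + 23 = 1723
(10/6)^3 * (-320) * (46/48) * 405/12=-143750/3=-47916.67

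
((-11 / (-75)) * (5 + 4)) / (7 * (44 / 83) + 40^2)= 2739 / 3327700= 0.00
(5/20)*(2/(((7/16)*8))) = 1/7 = 0.14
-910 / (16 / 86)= -19565 / 4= -4891.25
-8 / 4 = -2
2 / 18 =1 / 9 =0.11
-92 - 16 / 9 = -844 / 9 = -93.78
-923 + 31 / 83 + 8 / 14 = -535714 / 581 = -922.06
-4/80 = -1/20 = -0.05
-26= -26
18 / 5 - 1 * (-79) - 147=-64.40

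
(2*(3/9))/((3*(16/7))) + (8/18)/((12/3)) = 5/24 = 0.21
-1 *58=-58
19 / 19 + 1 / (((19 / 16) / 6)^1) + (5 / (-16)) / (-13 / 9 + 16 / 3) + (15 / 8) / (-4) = 23423 / 4256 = 5.50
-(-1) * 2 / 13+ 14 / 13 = 16 / 13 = 1.23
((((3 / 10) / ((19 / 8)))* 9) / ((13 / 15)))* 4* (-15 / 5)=-3888 / 247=-15.74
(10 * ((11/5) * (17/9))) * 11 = 4114/9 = 457.11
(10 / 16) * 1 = 5 / 8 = 0.62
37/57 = 0.65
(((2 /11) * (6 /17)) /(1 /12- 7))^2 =20736 /240901441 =0.00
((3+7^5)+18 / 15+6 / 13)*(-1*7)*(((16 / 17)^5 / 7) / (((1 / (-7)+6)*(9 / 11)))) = -88229665570816 / 34055270145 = -2590.78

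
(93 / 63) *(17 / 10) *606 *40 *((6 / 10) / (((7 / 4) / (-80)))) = -81756672 / 49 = -1668503.51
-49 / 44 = -1.11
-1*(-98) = 98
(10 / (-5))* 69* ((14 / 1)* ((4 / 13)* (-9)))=69552 / 13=5350.15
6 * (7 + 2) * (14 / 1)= 756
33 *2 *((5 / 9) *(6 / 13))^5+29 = 874367257 / 30074733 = 29.07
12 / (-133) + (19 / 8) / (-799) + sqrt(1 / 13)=-79231 / 850136 + sqrt(13) / 13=0.18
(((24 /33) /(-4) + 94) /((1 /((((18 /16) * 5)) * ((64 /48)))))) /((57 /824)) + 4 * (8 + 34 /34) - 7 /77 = 2133425 /209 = 10207.78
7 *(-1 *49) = -343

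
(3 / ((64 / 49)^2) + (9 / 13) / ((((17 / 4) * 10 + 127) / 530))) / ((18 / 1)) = 2622943 / 12034048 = 0.22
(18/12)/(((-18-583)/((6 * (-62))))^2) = 207576/361201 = 0.57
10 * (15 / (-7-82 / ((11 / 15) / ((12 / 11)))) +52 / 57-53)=-464406380 / 889599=-522.04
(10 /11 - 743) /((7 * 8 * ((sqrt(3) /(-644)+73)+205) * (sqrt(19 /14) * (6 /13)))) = -2801089914 * sqrt(266) /515304885953 - 62583 * sqrt(798) /2061219543812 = -0.09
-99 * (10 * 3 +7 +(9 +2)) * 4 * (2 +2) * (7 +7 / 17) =-9580032 / 17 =-563531.29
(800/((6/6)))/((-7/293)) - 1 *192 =-235744/7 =-33677.71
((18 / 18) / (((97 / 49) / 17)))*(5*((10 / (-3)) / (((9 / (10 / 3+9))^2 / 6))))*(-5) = 570188500 / 70713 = 8063.42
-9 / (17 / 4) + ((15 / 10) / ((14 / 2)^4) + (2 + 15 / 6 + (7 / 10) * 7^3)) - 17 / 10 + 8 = 50772874 / 204085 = 248.78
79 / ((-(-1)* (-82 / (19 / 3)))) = -1501 / 246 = -6.10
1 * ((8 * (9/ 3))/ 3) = 8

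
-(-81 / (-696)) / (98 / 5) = -135 / 22736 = -0.01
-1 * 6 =-6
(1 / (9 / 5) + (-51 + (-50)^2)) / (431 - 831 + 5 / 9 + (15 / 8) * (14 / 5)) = -88184 / 14191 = -6.21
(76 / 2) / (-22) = -19 / 11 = -1.73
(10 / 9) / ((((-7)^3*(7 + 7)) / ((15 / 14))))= -25 / 100842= -0.00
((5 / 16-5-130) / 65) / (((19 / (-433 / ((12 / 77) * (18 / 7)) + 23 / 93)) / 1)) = 3117569971 / 26462592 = 117.81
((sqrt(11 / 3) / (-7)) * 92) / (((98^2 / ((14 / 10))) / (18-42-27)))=391 * sqrt(33) / 12005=0.19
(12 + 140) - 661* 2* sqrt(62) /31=152 - 1322* sqrt(62) /31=-183.79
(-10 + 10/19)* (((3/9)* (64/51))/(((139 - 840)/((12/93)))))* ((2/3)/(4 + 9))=10240/273745407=0.00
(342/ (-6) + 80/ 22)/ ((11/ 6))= -29.11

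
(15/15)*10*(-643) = -6430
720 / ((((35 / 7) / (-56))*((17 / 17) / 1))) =-8064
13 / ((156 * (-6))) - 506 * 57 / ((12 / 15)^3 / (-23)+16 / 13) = -808477783 / 33876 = -23865.80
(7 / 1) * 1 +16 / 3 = 37 / 3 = 12.33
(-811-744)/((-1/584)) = 908120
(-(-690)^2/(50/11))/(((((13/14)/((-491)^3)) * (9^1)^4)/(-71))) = -1369333438700612/9477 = -144490180299.74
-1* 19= -19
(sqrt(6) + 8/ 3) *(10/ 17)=10 *sqrt(6)/ 17 + 80/ 51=3.01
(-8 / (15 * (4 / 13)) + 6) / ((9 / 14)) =6.64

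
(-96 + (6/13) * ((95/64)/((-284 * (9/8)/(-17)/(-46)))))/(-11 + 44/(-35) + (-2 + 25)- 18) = 75730795/5626608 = 13.46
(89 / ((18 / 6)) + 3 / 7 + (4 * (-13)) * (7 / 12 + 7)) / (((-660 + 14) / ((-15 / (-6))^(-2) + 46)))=4413473 / 169575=26.03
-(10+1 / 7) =-71 / 7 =-10.14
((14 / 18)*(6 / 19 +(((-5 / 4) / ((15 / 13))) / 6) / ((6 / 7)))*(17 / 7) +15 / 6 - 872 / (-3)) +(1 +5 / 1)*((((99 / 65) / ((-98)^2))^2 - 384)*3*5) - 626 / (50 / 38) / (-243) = -20550210580030942117 / 599749142756400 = -34264.68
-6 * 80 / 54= -8.89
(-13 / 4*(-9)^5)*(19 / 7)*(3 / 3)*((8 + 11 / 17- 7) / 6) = 142991.21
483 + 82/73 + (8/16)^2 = 141437/292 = 484.37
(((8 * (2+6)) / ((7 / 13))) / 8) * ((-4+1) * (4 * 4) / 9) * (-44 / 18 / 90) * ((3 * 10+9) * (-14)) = -475904 / 405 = -1175.07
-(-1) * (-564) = -564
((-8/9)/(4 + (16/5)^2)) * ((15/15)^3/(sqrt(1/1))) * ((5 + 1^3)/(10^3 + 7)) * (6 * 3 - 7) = -1100/268869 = -0.00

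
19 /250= 0.08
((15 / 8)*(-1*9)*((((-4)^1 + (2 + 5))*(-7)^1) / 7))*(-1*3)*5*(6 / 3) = -6075 / 4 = -1518.75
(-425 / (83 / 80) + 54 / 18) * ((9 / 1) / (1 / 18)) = -5467662 / 83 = -65875.45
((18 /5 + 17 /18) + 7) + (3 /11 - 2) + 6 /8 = 20923 /1980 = 10.57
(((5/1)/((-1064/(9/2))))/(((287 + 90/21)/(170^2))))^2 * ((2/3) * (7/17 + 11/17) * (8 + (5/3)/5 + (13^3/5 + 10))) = 4269289528125/3001730162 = 1422.28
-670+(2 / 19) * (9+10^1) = -668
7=7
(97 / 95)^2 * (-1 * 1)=-9409 / 9025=-1.04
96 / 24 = 4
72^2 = 5184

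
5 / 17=0.29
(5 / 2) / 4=5 / 8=0.62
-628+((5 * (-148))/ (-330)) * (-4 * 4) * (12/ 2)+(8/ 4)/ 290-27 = -1388074/ 1595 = -870.27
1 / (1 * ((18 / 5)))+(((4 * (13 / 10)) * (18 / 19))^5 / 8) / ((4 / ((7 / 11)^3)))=4383070856562401 / 185382437006250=23.64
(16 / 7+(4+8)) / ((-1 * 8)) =-25 / 14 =-1.79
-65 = -65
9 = 9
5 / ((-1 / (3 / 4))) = -15 / 4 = -3.75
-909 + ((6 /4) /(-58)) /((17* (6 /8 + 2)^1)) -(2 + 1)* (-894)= 1773.00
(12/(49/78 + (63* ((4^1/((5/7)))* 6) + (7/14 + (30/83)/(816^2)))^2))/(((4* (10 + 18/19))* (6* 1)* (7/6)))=397700008012800/45541462698608594336521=0.00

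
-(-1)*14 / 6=7 / 3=2.33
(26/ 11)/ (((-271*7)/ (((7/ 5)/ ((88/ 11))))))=-13/ 59620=-0.00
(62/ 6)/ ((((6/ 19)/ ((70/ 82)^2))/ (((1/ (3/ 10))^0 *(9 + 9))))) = 429.22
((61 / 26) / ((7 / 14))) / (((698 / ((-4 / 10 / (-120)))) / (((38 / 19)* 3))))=61 / 453700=0.00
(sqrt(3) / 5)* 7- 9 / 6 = -3 / 2+7* sqrt(3) / 5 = 0.92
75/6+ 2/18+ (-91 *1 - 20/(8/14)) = -2041/18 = -113.39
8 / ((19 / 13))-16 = -200 / 19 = -10.53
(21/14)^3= 27/8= 3.38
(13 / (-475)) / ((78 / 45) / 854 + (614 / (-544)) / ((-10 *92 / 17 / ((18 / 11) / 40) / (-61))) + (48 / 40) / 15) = -2157163008 / 2363362291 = -0.91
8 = 8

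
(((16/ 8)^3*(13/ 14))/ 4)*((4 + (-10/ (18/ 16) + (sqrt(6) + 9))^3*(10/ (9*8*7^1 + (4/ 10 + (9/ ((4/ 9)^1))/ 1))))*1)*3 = 24.07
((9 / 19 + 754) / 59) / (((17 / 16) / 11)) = 2522960 / 19057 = 132.39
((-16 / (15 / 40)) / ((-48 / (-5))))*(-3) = 40 / 3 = 13.33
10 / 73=0.14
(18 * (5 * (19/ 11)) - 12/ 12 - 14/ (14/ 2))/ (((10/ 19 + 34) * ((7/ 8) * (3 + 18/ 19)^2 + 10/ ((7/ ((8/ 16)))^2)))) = 563624607/ 1746808690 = 0.32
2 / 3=0.67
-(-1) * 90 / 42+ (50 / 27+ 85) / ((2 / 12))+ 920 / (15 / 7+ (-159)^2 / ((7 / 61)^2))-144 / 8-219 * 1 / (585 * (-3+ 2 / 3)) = 32449281805172 / 64203256845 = 505.41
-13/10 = -1.30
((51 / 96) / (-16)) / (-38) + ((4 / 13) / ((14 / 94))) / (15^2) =4005803 / 398361600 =0.01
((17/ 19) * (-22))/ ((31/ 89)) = -33286/ 589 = -56.51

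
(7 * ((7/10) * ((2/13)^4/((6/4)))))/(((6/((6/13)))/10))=1568/1113879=0.00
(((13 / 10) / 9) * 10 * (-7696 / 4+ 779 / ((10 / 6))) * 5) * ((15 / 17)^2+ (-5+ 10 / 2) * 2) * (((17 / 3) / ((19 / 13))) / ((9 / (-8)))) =246165400 / 8721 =28226.74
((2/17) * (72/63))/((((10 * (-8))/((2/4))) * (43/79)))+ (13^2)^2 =1461466291/51170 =28561.00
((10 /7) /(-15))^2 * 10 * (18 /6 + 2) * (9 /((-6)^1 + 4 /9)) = -0.73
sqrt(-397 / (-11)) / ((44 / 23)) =23 * sqrt(4367) / 484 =3.14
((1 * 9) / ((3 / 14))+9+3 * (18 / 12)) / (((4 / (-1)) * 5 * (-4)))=111 / 160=0.69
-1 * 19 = -19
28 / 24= 7 / 6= 1.17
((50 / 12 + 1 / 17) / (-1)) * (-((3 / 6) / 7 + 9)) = 54737 / 1428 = 38.33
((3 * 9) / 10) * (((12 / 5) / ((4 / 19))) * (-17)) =-26163 / 50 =-523.26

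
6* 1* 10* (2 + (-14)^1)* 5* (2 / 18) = -400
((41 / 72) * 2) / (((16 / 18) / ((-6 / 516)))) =-41 / 2752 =-0.01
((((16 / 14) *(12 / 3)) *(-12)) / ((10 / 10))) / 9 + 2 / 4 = -235 / 42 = -5.60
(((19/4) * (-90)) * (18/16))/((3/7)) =-17955/16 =-1122.19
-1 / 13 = -0.08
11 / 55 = 1 / 5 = 0.20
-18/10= -9/5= -1.80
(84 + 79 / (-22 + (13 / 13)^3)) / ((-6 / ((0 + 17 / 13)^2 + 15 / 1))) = -2379220 / 10647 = -223.46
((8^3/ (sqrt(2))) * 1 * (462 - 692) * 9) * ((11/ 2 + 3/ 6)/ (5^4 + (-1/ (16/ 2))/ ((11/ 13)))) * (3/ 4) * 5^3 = -8743680000 * sqrt(2)/ 18329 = -674637.51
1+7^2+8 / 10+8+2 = 304 / 5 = 60.80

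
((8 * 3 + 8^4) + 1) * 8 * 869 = 28649192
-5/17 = -0.29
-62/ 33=-1.88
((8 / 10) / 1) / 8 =1 / 10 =0.10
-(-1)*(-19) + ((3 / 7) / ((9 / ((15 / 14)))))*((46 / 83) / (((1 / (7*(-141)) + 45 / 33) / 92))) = -73450693 / 4297657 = -17.09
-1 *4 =-4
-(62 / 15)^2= -3844 / 225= -17.08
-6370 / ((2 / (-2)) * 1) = 6370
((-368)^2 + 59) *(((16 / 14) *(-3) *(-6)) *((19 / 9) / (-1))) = -41186832 / 7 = -5883833.14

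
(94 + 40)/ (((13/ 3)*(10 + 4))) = 201/ 91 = 2.21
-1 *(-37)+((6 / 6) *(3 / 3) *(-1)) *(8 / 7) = 251 / 7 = 35.86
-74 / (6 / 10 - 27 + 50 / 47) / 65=1739 / 38701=0.04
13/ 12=1.08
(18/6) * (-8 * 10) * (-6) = 1440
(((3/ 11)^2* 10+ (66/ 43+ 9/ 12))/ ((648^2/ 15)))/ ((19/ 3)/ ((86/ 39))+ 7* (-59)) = -105055/ 398236113792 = -0.00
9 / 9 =1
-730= -730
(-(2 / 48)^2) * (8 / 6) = -0.00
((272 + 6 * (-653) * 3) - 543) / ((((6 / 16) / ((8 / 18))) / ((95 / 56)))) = -24177.25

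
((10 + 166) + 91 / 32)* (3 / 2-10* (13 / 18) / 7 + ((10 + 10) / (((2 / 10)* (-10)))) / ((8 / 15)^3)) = -11705.27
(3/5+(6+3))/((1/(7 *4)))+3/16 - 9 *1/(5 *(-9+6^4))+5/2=3105801/11440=271.49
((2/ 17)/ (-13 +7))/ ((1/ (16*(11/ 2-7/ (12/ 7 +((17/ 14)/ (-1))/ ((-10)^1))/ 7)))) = -6792/ 4369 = -1.55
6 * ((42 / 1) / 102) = 42 / 17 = 2.47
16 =16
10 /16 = 5 /8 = 0.62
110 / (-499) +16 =7874 / 499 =15.78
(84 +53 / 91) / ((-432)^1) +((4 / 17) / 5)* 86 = 3.85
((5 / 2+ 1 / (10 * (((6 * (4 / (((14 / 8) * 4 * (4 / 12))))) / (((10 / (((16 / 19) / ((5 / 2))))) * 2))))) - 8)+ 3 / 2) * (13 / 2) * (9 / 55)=-51259 / 14080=-3.64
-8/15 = -0.53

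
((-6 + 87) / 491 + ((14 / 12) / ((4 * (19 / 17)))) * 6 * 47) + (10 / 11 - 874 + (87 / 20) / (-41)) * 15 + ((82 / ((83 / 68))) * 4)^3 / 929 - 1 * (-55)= 35396053942910169007 / 4469836337035234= 7918.87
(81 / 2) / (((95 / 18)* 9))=0.85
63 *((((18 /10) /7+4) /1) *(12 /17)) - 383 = -193.68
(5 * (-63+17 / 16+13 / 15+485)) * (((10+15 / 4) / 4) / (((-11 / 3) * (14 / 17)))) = -8648155 / 3584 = -2412.99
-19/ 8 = -2.38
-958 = -958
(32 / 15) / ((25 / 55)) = 352 / 75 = 4.69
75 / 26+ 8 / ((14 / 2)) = 733 / 182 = 4.03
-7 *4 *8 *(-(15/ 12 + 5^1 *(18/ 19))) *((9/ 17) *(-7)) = -1605240/ 323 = -4969.78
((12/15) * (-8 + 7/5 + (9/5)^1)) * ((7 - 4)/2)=-144/25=-5.76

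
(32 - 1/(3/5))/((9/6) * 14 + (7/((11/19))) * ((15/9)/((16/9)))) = 2288/2439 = 0.94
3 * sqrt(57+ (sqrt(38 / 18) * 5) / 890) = sqrt(534 * sqrt(19)+ 16253892) / 178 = 22.65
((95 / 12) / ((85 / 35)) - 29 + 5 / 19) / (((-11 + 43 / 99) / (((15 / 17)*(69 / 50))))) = 674554419 / 229743440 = 2.94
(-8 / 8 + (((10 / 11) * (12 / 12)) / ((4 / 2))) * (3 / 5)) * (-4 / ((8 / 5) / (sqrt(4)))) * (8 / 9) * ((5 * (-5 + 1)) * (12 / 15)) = -51.72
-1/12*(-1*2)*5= 5/6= 0.83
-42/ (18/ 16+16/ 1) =-336/ 137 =-2.45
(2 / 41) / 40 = 1 / 820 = 0.00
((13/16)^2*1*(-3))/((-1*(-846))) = -169/72192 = -0.00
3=3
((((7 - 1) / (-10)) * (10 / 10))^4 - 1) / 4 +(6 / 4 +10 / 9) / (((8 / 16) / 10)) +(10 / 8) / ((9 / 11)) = 133831 / 2500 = 53.53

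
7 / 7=1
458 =458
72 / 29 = 2.48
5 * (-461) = -2305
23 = 23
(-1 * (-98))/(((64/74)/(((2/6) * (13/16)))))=23569/768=30.69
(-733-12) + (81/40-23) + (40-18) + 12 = -29279/40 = -731.98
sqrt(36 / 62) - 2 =-2+3 *sqrt(62) / 31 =-1.24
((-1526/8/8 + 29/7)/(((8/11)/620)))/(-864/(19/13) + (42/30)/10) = 3573978375/125768608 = 28.42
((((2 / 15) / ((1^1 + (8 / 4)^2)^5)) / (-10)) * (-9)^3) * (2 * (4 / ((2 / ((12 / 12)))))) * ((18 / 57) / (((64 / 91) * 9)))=0.00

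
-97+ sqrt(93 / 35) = -97+ sqrt(3255) / 35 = -95.37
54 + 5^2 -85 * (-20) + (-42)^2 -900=2643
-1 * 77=-77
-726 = -726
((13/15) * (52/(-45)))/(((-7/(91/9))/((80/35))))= 3.31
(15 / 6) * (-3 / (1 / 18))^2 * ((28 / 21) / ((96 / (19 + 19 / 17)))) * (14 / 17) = 484785 / 289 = 1677.46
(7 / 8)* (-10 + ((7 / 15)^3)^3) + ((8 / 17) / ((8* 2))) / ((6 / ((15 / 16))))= -365750147819261 / 41826375000000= -8.74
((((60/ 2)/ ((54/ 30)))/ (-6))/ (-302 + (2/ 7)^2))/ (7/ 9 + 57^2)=1225/ 432694912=0.00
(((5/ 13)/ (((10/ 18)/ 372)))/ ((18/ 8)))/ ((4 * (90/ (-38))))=-2356/ 195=-12.08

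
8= 8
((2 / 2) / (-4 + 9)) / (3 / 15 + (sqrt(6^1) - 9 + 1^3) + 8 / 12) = -321 / 10099 - 45*sqrt(6) / 10099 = -0.04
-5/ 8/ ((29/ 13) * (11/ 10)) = -325/ 1276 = -0.25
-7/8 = -0.88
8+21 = 29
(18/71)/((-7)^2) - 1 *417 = -1450725/3479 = -416.99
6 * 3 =18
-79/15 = -5.27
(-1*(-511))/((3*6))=511/18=28.39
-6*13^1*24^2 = -44928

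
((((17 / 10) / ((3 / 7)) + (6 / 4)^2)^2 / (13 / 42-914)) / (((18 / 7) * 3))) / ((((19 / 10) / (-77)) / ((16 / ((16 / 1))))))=524933717 / 2362365000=0.22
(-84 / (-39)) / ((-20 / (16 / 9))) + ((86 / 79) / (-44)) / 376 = -73215811 / 382290480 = -0.19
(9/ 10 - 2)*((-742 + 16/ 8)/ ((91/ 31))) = 25234/ 91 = 277.30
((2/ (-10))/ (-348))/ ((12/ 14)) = 7/ 10440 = 0.00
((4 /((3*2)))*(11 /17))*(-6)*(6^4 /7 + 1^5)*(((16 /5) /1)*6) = -5503872 /595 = -9250.21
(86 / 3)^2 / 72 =1849 / 162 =11.41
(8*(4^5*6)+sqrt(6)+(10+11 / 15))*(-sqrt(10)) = sqrt(10)*(-737441 / 15-sqrt(6)) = -155473.96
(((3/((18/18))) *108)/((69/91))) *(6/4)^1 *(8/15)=39312/115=341.84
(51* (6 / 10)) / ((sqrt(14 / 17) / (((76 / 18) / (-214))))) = -323* sqrt(238) / 7490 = -0.67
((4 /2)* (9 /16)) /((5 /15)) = 27 /8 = 3.38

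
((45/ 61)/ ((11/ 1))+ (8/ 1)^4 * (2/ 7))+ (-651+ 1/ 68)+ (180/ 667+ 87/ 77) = 110942754871/ 213037132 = 520.77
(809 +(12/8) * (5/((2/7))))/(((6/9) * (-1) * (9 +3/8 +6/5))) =-118.48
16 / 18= 8 / 9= 0.89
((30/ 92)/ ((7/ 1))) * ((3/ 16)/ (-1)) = -45/ 5152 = -0.01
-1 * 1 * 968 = -968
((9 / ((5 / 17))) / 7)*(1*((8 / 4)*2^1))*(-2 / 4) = -306 / 35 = -8.74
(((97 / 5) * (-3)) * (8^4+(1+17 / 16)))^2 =364068494975241 / 6400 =56885702339.88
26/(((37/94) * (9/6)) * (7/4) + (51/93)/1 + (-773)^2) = 606112/13929632919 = 0.00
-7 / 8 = -0.88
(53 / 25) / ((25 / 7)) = 371 / 625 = 0.59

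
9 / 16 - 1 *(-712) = 11401 / 16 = 712.56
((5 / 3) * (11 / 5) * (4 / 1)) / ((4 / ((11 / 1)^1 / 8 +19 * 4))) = 6809 / 24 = 283.71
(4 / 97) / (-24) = -1 / 582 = -0.00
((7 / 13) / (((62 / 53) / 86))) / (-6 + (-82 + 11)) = -0.51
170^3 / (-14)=-2456500 / 7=-350928.57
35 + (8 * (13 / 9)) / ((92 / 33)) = 2701 / 69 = 39.14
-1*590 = -590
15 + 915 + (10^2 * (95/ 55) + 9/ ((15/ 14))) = 61112/ 55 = 1111.13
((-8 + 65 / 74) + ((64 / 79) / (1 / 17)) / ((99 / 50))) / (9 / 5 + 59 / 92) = -22095410 / 324970371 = -0.07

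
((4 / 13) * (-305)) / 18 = -610 / 117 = -5.21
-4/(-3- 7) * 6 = 12/5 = 2.40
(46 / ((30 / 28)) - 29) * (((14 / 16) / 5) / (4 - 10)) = -1463 / 3600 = -0.41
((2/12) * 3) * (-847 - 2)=-849/2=-424.50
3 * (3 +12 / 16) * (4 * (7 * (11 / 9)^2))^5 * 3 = 557990777944328960 / 129140163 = 4320815190.12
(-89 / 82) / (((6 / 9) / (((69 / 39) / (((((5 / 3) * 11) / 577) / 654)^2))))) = -1967563414051029 / 1612325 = -1220326803.87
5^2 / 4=25 / 4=6.25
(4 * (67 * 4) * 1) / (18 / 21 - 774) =-1876 / 1353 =-1.39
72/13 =5.54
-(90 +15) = -105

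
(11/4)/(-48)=-11/192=-0.06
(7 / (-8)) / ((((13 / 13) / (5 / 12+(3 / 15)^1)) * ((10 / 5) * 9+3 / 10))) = -259 / 8784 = -0.03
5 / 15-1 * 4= -11 / 3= -3.67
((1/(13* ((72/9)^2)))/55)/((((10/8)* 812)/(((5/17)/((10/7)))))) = 1/225596800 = 0.00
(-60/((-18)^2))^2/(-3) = -25/2187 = -0.01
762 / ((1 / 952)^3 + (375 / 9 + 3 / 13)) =25640732242944 / 1409817500711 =18.19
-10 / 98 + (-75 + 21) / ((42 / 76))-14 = -5479 / 49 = -111.82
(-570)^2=324900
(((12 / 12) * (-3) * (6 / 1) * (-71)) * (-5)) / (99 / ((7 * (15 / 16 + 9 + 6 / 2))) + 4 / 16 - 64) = 101.98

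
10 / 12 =5 / 6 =0.83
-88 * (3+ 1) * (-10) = 3520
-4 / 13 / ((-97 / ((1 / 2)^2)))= 1 / 1261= 0.00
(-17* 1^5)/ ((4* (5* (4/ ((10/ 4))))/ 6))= -51/ 16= -3.19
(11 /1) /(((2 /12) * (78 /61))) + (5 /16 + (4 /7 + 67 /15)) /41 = 46335337 /895440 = 51.75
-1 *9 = -9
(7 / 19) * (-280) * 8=-15680 / 19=-825.26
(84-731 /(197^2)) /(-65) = -1.29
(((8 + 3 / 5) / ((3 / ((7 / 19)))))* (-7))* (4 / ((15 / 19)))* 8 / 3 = -99.89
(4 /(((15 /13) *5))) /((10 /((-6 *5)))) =-52 /25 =-2.08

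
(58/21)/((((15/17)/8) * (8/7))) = 986/45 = 21.91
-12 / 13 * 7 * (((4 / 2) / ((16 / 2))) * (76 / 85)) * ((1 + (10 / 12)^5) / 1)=-1449833 / 716040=-2.02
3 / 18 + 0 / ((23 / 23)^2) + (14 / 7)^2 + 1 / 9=77 / 18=4.28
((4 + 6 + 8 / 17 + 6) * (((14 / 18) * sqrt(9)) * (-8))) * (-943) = 14786240 / 51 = 289926.27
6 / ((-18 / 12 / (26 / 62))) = -1.68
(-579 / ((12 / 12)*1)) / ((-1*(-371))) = -579 / 371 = -1.56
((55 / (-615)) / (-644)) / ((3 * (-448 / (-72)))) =11 / 1478624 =0.00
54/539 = 0.10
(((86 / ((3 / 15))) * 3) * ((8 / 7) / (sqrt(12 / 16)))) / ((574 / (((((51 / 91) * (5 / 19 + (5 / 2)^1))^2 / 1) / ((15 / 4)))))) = 134211600 * sqrt(3) / 122567081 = 1.90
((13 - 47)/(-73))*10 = 340/73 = 4.66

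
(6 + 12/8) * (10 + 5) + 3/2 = 114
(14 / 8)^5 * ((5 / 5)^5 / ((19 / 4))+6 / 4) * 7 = 7647185 / 38912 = 196.53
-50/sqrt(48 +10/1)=-25*sqrt(58)/29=-6.57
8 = 8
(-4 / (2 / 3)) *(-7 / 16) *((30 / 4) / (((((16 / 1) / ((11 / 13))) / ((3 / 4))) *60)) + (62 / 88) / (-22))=-457779 / 6443008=-0.07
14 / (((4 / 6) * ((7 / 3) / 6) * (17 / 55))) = 2970 / 17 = 174.71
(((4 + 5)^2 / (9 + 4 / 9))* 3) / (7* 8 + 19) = 0.34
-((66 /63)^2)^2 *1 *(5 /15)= -234256 /583443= -0.40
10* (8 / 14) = 40 / 7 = 5.71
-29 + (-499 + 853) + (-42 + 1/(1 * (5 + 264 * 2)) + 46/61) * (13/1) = -528142/2501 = -211.17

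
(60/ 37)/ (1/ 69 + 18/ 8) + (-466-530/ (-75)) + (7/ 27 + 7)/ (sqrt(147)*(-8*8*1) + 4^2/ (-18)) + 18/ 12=-1609684922136/ 3524467375-4116*sqrt(3)/ 762047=-456.73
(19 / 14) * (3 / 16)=57 / 224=0.25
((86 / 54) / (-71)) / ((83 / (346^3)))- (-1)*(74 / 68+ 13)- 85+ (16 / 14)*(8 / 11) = -4692202762745 / 416552598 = -11264.37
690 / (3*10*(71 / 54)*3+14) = 2070 / 397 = 5.21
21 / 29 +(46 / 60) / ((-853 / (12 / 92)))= 179101 / 247370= 0.72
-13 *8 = -104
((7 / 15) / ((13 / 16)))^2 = 12544 / 38025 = 0.33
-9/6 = -3/2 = -1.50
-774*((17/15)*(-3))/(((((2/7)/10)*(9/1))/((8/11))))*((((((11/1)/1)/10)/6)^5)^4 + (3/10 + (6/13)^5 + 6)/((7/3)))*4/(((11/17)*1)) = 31989775942149661181653716196511859136760755177/256653484871941575475200000000000000000000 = 124641.89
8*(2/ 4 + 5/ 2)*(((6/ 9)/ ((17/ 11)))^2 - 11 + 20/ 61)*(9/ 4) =-9982362/ 17629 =-566.25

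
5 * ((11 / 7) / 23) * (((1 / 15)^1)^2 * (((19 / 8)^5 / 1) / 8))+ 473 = 898364578529 / 1899233280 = 473.01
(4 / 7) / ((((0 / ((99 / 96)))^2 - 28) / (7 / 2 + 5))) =-17 / 98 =-0.17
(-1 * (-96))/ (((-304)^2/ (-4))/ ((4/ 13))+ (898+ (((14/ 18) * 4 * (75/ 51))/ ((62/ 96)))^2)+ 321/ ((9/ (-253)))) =-239957856/ 207872195867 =-0.00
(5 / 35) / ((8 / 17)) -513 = -28711 / 56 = -512.70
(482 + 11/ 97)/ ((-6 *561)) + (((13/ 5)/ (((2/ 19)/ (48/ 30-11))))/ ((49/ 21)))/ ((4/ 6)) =-17072995481/ 114275700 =-149.40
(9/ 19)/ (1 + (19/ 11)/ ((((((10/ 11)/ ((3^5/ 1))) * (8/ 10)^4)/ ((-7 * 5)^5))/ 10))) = -2304/ 2879610275385761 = -0.00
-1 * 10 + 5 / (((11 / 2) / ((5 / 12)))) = -635 / 66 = -9.62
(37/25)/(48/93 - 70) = -1147/53850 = -0.02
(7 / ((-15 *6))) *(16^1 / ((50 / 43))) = -1204 / 1125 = -1.07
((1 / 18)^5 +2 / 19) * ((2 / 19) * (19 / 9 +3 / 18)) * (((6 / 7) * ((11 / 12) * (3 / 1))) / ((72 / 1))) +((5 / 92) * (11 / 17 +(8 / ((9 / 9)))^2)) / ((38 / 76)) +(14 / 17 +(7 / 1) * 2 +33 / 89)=1595149350835627319 / 71782450194728448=22.22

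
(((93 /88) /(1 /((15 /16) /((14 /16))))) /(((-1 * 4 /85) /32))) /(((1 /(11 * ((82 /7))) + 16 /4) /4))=-1296420 /1687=-768.48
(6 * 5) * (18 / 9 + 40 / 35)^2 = 14520 / 49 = 296.33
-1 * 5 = -5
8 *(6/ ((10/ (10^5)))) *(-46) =-22080000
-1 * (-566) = 566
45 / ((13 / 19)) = 855 / 13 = 65.77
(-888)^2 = 788544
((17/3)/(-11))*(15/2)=-85/22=-3.86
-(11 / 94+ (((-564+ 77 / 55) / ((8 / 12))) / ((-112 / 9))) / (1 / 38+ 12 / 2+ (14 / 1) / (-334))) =-11.45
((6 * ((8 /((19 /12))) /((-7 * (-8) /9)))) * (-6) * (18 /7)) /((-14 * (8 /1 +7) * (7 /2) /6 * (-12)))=-11664 /228095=-0.05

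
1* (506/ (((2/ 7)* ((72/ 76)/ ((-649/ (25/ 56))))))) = -611469628/ 225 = -2717642.79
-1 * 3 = -3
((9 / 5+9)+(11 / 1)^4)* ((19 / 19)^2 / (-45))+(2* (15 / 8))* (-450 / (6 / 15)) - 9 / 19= -77716409 / 17100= -4544.82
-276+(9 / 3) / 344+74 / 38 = -1791151 / 6536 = -274.04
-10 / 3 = -3.33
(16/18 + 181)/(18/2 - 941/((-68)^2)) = 20.68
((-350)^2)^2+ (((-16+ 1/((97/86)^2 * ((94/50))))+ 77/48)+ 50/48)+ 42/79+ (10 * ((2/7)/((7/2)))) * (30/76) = 23427800286405378456701/1561202852496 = 15006249987.92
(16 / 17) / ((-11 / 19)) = -304 / 187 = -1.63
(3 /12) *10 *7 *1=17.50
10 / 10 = 1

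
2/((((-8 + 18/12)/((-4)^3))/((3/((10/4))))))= 1536/65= 23.63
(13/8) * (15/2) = 195/16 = 12.19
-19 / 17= -1.12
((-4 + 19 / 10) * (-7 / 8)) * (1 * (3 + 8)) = 1617 / 80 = 20.21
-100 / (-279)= 100 / 279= 0.36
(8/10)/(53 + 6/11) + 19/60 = 11719/35340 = 0.33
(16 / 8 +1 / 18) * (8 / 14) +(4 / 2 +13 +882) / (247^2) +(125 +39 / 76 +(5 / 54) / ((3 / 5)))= 1350228605 / 10643724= 126.86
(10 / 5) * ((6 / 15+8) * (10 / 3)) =56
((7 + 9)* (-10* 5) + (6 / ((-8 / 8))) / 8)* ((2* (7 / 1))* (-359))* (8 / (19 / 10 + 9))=321965560 / 109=2953812.48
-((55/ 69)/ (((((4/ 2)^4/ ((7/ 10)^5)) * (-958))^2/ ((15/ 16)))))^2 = -0.00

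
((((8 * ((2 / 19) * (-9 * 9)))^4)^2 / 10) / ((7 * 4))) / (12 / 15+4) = 41451359947637504606208 / 118884941287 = 348667875837.78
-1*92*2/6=-30.67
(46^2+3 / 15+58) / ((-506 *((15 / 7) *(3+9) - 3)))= -76097 / 402270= -0.19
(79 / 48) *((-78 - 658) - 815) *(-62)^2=-39250123 / 4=-9812530.75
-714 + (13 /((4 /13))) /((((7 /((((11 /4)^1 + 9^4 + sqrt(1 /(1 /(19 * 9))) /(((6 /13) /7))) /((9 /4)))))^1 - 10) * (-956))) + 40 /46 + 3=-477702316638182297 /672700770063632 - 107653 * sqrt(19) /14623929783992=-710.13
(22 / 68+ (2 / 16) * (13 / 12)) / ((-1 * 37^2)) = -749 / 2234208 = -0.00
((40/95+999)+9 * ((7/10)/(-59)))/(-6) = -166.55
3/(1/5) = 15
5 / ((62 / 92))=230 / 31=7.42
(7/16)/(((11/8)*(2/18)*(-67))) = -63/1474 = -0.04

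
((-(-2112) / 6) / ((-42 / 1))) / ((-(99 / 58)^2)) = 53824 / 18711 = 2.88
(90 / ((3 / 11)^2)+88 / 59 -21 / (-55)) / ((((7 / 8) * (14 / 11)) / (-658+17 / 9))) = -6192422332 / 8673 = -713988.51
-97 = -97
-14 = -14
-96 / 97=-0.99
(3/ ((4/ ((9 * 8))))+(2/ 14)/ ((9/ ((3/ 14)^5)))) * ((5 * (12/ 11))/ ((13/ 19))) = 57939787215/ 134590456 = 430.49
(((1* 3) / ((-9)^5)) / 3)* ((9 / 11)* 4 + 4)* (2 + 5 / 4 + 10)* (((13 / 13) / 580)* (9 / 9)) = -53 / 18836631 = -0.00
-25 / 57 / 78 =-25 / 4446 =-0.01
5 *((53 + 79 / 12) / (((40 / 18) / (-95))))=-203775 / 16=-12735.94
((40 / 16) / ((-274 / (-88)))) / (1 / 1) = 110 / 137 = 0.80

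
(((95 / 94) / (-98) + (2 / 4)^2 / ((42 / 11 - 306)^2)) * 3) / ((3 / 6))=-1049374057 / 16963861152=-0.06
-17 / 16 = -1.06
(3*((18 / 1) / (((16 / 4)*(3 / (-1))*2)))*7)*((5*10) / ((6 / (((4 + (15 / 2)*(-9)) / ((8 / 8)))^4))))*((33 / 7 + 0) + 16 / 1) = -44204265169.92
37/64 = 0.58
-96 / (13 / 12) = -1152 / 13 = -88.62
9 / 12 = 3 / 4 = 0.75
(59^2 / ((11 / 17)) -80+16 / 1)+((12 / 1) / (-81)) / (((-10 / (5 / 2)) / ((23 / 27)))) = 42627070 / 8019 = 5315.76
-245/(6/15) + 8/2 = -1217/2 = -608.50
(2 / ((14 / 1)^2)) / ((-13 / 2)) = -1 / 637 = -0.00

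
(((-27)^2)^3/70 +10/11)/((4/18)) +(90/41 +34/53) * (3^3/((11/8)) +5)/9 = 750101824905187/30117780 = 24905614.72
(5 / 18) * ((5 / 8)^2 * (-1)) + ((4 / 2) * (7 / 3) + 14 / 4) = 9283 / 1152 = 8.06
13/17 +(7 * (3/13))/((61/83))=39940/13481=2.96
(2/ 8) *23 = 23/ 4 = 5.75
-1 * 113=-113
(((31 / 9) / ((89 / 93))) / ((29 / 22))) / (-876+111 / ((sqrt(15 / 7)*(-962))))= -20866308320 / 6694419347079+549692*sqrt(105) / 20083258041237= -0.00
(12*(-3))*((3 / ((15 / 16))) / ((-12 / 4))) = 192 / 5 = 38.40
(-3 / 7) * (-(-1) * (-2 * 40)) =240 / 7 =34.29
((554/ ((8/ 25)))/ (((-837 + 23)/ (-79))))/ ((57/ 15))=44.22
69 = 69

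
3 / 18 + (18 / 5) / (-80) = 73 / 600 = 0.12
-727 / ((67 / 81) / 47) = -2767689 / 67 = -41308.79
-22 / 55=-2 / 5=-0.40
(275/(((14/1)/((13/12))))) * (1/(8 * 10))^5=143/22020096000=0.00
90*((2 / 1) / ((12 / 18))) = 270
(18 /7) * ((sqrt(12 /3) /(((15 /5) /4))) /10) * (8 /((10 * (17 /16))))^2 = 98304 /252875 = 0.39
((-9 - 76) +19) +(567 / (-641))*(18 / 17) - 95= -1764623 / 10897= -161.94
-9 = -9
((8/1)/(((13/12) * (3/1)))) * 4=128/13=9.85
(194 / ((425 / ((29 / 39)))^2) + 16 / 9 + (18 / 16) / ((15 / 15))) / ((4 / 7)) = 4963125111 / 976820000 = 5.08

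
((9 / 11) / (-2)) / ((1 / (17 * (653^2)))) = -65240577 / 22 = -2965480.77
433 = 433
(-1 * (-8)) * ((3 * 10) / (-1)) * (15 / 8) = -450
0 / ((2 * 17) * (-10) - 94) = 0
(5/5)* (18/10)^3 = 729/125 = 5.83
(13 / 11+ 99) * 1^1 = 1102 / 11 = 100.18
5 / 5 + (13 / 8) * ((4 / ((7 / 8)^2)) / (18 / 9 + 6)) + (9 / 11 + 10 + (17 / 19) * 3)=159387 / 10241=15.56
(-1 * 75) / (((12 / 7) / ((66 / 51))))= -1925 / 34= -56.62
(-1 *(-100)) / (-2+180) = 50 / 89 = 0.56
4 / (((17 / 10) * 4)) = 10 / 17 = 0.59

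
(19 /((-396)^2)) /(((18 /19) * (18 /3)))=361 /16936128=0.00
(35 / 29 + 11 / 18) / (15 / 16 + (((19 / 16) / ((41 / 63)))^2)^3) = 37814577552605315072 / 787224526215420489309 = 0.05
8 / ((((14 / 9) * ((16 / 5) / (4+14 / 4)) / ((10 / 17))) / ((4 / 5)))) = 675 / 119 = 5.67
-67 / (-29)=67 / 29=2.31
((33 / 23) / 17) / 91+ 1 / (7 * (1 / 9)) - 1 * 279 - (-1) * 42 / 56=-5631219 / 20332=-276.96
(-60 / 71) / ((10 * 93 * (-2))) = 1 / 2201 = 0.00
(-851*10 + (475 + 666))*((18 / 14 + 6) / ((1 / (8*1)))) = -3006552 / 7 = -429507.43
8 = 8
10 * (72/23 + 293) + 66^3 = 6680518/23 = 290457.30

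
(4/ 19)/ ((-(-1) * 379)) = 4/ 7201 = 0.00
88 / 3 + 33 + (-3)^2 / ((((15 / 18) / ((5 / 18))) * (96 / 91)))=6257 / 96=65.18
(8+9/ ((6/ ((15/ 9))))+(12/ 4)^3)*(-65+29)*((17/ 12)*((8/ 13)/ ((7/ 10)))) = -153000/ 91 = -1681.32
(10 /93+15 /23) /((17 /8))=13000 /36363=0.36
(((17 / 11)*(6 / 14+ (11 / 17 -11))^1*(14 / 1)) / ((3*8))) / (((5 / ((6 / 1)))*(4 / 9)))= -10629 / 440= -24.16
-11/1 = -11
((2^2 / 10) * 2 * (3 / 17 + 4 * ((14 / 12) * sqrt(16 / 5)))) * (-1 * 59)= -402.35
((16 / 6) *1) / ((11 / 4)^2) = 128 / 363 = 0.35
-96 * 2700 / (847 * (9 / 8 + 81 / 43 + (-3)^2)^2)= -378675200 / 178446807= -2.12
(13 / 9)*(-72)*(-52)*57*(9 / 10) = 1387152 / 5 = 277430.40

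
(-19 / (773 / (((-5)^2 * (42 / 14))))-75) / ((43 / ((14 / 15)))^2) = -51744 / 1429277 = -0.04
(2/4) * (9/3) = 3/2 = 1.50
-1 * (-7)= 7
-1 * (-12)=12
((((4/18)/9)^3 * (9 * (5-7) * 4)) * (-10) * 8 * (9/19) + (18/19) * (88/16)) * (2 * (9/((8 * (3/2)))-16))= -39934199/249318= -160.17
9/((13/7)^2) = 441/169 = 2.61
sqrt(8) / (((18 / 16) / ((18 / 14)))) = 16*sqrt(2) / 7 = 3.23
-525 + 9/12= -2097/4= -524.25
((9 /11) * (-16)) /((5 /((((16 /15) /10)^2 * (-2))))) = 2048 /34375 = 0.06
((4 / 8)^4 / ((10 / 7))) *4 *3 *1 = 0.52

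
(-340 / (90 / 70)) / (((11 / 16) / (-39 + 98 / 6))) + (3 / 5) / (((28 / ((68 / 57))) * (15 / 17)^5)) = 48430885513259 / 5554828125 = 8718.70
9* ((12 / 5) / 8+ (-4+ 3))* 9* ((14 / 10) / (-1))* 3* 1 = 11907 / 50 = 238.14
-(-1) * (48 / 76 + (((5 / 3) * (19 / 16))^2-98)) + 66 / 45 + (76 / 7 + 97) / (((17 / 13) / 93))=197396671081 / 26046720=7578.56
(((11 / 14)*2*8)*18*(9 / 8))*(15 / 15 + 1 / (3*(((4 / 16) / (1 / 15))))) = 1386 / 5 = 277.20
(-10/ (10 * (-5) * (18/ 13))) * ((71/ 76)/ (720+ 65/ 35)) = 6461/ 34562520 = 0.00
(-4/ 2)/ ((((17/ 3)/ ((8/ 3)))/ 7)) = -112/ 17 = -6.59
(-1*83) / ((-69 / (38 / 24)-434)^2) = -29963 / 82337476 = -0.00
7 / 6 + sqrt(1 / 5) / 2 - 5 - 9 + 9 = -3.61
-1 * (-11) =11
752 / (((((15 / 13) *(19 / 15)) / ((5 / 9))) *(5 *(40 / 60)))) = 4888 / 57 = 85.75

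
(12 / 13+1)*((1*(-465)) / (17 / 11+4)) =-127875 / 793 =-161.25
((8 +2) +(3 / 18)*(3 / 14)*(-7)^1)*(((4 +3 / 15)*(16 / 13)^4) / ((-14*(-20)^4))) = -288 / 6865625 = -0.00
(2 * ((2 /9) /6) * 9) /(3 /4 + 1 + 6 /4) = 8 /39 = 0.21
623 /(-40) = -623 /40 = -15.58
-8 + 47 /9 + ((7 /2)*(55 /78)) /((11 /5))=-775 /468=-1.66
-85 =-85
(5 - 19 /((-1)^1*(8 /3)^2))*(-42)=-10311 /32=-322.22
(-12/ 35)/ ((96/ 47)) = -0.17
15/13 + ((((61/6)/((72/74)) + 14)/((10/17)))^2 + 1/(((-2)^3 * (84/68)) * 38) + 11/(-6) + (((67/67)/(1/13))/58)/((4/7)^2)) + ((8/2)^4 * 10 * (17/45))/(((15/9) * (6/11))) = 2791.34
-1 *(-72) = 72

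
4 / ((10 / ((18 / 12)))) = 0.60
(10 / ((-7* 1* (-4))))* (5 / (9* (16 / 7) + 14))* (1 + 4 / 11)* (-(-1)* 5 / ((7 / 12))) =0.60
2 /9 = 0.22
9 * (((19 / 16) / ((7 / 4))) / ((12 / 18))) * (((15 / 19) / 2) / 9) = 45 / 112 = 0.40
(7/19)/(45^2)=7/38475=0.00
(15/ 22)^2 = 225/ 484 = 0.46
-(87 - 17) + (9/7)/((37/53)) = -17653/259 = -68.16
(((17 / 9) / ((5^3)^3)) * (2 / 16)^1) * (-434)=-3689 / 70312500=-0.00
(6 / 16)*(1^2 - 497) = -186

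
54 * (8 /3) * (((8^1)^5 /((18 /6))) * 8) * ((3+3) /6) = 12582912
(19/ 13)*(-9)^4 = 124659/ 13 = 9589.15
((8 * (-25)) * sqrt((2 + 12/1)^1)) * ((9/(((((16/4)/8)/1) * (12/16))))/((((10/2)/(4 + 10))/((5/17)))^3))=-13171200 * sqrt(14)/4913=-10030.96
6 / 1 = 6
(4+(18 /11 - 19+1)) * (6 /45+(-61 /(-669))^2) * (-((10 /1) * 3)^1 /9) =86218288 /14769513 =5.84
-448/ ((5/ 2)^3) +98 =8666/ 125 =69.33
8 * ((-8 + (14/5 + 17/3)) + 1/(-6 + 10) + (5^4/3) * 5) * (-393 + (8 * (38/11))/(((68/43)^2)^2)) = -21014533753811/6485160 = -3240403.28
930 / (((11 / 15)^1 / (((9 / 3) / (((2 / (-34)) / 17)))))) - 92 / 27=-326556562 / 297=-1099517.04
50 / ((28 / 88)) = 1100 / 7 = 157.14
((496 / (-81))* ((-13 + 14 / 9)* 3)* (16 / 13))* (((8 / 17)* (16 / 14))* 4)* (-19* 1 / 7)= -3975872512 / 2631447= -1510.91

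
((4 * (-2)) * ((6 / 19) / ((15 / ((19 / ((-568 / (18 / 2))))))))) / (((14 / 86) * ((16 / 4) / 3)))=0.23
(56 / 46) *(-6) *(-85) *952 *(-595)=-8088763200 / 23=-351685356.52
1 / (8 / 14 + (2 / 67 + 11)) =469 / 5441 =0.09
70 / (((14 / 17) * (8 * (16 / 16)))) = 85 / 8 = 10.62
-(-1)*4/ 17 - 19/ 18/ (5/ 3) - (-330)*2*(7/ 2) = 1177897/ 510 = 2309.60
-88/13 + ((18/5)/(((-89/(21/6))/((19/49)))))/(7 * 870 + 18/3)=-557012581/82285840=-6.77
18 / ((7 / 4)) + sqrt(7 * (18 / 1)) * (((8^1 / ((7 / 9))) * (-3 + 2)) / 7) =72 / 7 - 216 * sqrt(14) / 49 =-6.21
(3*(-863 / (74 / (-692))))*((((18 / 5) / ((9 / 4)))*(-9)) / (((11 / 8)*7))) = -515977344 / 14245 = -36221.65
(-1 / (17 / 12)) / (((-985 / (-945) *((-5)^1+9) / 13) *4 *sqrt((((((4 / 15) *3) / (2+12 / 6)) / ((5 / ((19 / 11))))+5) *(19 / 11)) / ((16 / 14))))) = -57915 *sqrt(92701) / 88701614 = -0.20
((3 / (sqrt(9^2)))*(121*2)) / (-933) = -242 / 2799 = -0.09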